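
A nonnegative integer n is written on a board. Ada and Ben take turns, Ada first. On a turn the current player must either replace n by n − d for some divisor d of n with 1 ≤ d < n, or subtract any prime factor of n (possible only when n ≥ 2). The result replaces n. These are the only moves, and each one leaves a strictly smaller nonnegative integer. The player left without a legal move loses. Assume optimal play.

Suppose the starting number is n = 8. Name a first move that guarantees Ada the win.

Move to 4.

Compute win/loss labels from the base case upward. A position with no move is L. Any other position is W if it can reach an L in one move, else L.
n=0: no move → L
n=1: no move → L
n=2: can move to 0, which is L ⇒ W
n=3: can move to 0, which is L ⇒ W
n=4: moves to 2(W), 3(W); every one is W ⇒ L
n=5: can move to 0, which is L ⇒ W
n=6: can move to 4, which is L ⇒ W
n=7: can move to 0, which is L ⇒ W
n=8: can move to 4, which is L ⇒ W
From 8, the L positions reachable in one move are: 4.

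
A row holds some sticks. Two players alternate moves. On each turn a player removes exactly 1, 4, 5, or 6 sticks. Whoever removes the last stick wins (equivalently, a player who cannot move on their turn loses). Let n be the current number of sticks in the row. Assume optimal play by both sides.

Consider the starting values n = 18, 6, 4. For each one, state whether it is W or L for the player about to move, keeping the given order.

18: L, 6: W, 4: W

Compute win/loss labels from the base case upward. A position with no move is L. Any other position is W if it can reach an L in one move, else L.
n=0: no move → L
n=1: W (go to 0, an L position)
n=2: L (sole option 1(W) is W)
n=3: W (go to 2, an L position)
n=4: W (go to 0, an L position)
n=5: W (go to 0, an L position)
n=6: W (go to 2, an L position)
n=7: W (go to 2, an L position)
n=8: W (go to 2, an L position)
n=9: L (options 8(W), 5(W), 4(W), 3(W) are all W)
n=10: W (go to 9, an L position)
n=11: L (options 10(W), 7(W), 6(W), 5(W) are all W)
n=12: W (go to 11, an L position)
n=13: W (go to 9, an L position)
n=14: W (go to 9, an L position)
n=15: W (go to 11, an L position)
n=16: W (go to 11, an L position)
n=17: W (go to 11, an L position)
n=18: L (options 17(W), 14(W), 13(W), 12(W) are all W)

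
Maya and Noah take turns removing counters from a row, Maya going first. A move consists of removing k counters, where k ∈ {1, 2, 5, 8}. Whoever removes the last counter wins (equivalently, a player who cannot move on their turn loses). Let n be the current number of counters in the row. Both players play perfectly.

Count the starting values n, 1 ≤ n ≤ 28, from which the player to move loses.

Label each position W (a win for the player to move) or L (a loss). A position with no legal move is L; any other position is W exactly when some move reaches an L, and L when every move reaches a W.
n=0: no move → L
n=1: can move to 0, which is L ⇒ W
n=2: can move to 0, which is L ⇒ W
n=3: moves to 2(W), 1(W); every one is W ⇒ L
n=4: can move to 3, which is L ⇒ W
n=5: can move to 3, which is L ⇒ W
n=6: moves to 5(W), 4(W), 1(W); every one is W ⇒ L
n=7: can move to 6, which is L ⇒ W
n=8: can move to 6, which is L ⇒ W
n=9: moves to 8(W), 7(W), 4(W), 1(W); every one is W ⇒ L
n=10: can move to 9, which is L ⇒ W
n=11: can move to 9, which is L ⇒ W
n=12: moves to 11(W), 10(W), 7(W), 4(W); every one is W ⇒ L
n=13: can move to 12, which is L ⇒ W
n=14: can move to 12, which is L ⇒ W
n=15: moves to 14(W), 13(W), 10(W), 7(W); every one is W ⇒ L
n=16: can move to 15, which is L ⇒ W
n=17: can move to 15, which is L ⇒ W
n=18: moves to 17(W), 16(W), 13(W), 10(W); every one is W ⇒ L
n=19: can move to 18, which is L ⇒ W
n=20: can move to 18, which is L ⇒ W
n=21: moves to 20(W), 19(W), 16(W), 13(W); every one is W ⇒ L
n=22: can move to 21, which is L ⇒ W
n=23: can move to 21, which is L ⇒ W
n=24: moves to 23(W), 22(W), 19(W), 16(W); every one is W ⇒ L
n=25: can move to 24, which is L ⇒ W
n=26: can move to 24, which is L ⇒ W
n=27: moves to 26(W), 25(W), 22(W), 19(W); every one is W ⇒ L
n=28: can move to 27, which is L ⇒ W
L entries with 1 ≤ n ≤ 28 (n=0 is outside the asked range and is not counted): n = 3, 6, 9, 12, 15, 18, 21, 24, 27; that makes 9.

9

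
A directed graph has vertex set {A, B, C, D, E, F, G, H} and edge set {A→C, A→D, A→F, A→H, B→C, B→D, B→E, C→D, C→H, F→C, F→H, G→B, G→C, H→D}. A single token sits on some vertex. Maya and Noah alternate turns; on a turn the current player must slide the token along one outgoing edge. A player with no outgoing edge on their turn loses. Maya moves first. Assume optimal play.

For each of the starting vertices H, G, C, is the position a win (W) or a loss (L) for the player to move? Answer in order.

H: W, G: L, C: W

Classify positions by backward induction: terminal positions (no move available) are L. From any other position, the mover wins iff some move reaches an L.
Every edge goes from a vertex to one that appears earlier in the order D, E, H, C, F, B, A, G, so processing vertices in that order labels each vertex after all of its successors.
D: no outgoing edge → L
E: no outgoing edge → L
H: can move to D, which is L ⇒ W
C: can move to D, which is L ⇒ W
F: moves to C(W), H(W); every one is W ⇒ L
B: can move to E, which is L ⇒ W
A: can move to F, which is L ⇒ W
G: moves to B(W), C(W); every one is W ⇒ L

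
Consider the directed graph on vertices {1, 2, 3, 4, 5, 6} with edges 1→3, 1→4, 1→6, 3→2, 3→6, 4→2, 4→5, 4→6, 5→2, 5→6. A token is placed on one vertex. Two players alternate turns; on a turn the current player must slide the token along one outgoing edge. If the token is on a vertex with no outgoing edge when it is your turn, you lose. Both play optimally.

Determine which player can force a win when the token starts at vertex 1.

Positions with no move are L. A position that does have a move is losing for the player to move precisely when every available move leads to a winning position for the opponent. Fill in the labels:
Every edge goes from a vertex to one that appears earlier in the order 2, 6, 5, 4, 3, 1, so processing vertices in that order labels each vertex after all of its successors.
2: no outgoing edge → L
6: no outgoing edge → L
5: can move to 6, which is L ⇒ W
4: can move to 6, which is L ⇒ W
3: can move to 6, which is L ⇒ W
1: can move to 6, which is L ⇒ W
The starting position 1 is W: the player to move should move to 6, handing over an L position.

The first player wins.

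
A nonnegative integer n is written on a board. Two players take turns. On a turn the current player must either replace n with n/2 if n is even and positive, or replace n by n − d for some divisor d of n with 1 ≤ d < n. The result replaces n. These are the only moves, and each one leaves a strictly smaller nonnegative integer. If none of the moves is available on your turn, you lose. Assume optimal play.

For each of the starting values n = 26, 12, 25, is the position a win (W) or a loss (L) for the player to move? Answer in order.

Compute win/loss labels from the base case upward. A position with no move is L. Any other position is W if it can reach an L in one move, else L.
n=0: no move → L
n=1: no move → L
n=2: can move to 1, which is L ⇒ W
n=3: the only move is to 2(W), a W ⇒ L
n=4: can move to 3, which is L ⇒ W
n=5: the only move is to 4(W), a W ⇒ L
n=6: can move to 3, which is L ⇒ W
n=7: the only move is to 6(W), a W ⇒ L
n=8: can move to 7, which is L ⇒ W
n=9: moves to 6(W), 8(W); every one is W ⇒ L
n=10: can move to 5, which is L ⇒ W
n=11: the only move is to 10(W), a W ⇒ L
n=12: can move to 9, which is L ⇒ W
n=13: the only move is to 12(W), a W ⇒ L
n=14: can move to 7, which is L ⇒ W
n=15: moves to 10(W), 12(W), 14(W); every one is W ⇒ L
n=16: can move to 15, which is L ⇒ W
n=17: the only move is to 16(W), a W ⇒ L
n=18: can move to 9, which is L ⇒ W
n=19: the only move is to 18(W), a W ⇒ L
n=20: can move to 15, which is L ⇒ W
n=21: moves to 14(W), 18(W), 20(W); every one is W ⇒ L
n=22: can move to 11, which is L ⇒ W
n=23: the only move is to 22(W), a W ⇒ L
n=24: can move to 21, which is L ⇒ W
n=25: moves to 20(W), 24(W); every one is W ⇒ L
n=26: can move to 13, which is L ⇒ W

26: W, 12: W, 25: L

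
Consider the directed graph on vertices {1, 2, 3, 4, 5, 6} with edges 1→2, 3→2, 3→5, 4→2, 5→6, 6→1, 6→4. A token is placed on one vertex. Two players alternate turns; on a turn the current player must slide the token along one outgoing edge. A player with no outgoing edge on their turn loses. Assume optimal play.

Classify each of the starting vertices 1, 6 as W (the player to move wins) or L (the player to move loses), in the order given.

1: W, 6: L

Build the W/L table. Terminal = L. A non-terminal position is W if it has a move to some L; otherwise it is L.
Every edge goes from a vertex to one that appears earlier in the order 2, 1, 4, 6, 5, 3, so processing vertices in that order labels each vertex after all of its successors.
2: no outgoing edge → L
1: reaches L-position 2 → W
4: reaches L-position 2 → W
6: only reaches 4(W), 1(W), all W → L
5: reaches L-position 6 → W
3: reaches L-position 2 → W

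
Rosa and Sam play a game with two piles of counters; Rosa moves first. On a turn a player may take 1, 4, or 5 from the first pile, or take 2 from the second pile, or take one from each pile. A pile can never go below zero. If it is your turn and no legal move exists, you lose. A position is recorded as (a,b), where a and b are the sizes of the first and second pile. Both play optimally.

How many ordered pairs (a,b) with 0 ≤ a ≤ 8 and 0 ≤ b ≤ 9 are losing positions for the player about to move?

Compute win/loss labels from the base case upward. A position with no move is L. Any other position is W if it can reach an L in one move, else L.
Every move lowers a or b (never raises either), so fill the grid row by row in increasing a, and left to right within a row: each cell's successors are then already labelled.
      b=0  b=1  b=2  b=3  b=4  b=5  b=6  b=7  b=8  b=9
a=0:    L    L    W    W    L    L    W    W    L    L
a=1:    W    W    W    L    W    W    W    L    W    W
a=2:    L    L    W    W    W    L    L    W    W    L
a=3:    W    W    W    L    L    W    W    W    L    W
a=4:    W    W    L    W    W    W    L    L    W    W
a=5:    W    W    W    W    W    W    W    W    W    W
a=6:    W    W    L    W    W    W    W    W    L    W
a=7:    W    W    W    W    W    W    W    L    W    W
a=8:    L    L    W    W    W    L    W    W    W    L
Cells with no legal move (terminal, hence L): (0,0), (0,1).
The remaining L cells, each justified by listing all of its moves:
(0,4): only reaches (0,2)(W), which is W → L
(0,5): only reaches (0,3)(W), which is W → L
(0,8): only reaches (0,6)(W), which is W → L
(0,9): only reaches (0,7)(W), which is W → L
(1,3): only reaches (0,3)(W), (1,1)(W), (0,2)(W), all W → L
(1,7): only reaches (0,7)(W), (1,5)(W), (0,6)(W), all W → L
(2,0): only reaches (1,0)(W), which is W → L
(2,1): only reaches (1,1)(W), (1,0)(W), all W → L
(2,5): only reaches (1,5)(W), (2,3)(W), (1,4)(W), all W → L
(2,6): only reaches (1,6)(W), (2,4)(W), (1,5)(W), all W → L
(2,9): only reaches (1,9)(W), (2,7)(W), (1,8)(W), all W → L
(3,3): only reaches (2,3)(W), (3,1)(W), (2,2)(W), all W → L
(3,4): only reaches (2,4)(W), (3,2)(W), (2,3)(W), all W → L
(3,8): only reaches (2,8)(W), (3,6)(W), (2,7)(W), all W → L
(4,2): only reaches (3,2)(W), (0,2)(W), (4,0)(W), (3,1)(W), all W → L
(4,6): only reaches (3,6)(W), (0,6)(W), (4,4)(W), (3,5)(W), all W → L
(4,7): only reaches (3,7)(W), (0,7)(W), (4,5)(W), (3,6)(W), all W → L
(6,2): only reaches (5,2)(W), (2,2)(W), (1,2)(W), (6,0)(W), (5,1)(W), all W → L
(6,8): only reaches (5,8)(W), (2,8)(W), (1,8)(W), (6,6)(W), (5,7)(W), all W → L
(7,7): only reaches (6,7)(W), (3,7)(W), (2,7)(W), (7,5)(W), (6,6)(W), all W → L
(8,0): only reaches (7,0)(W), (4,0)(W), (3,0)(W), all W → L
(8,1): only reaches (7,1)(W), (4,1)(W), (3,1)(W), (7,0)(W), all W → L
(8,5): only reaches (7,5)(W), (4,5)(W), (3,5)(W), (8,3)(W), (7,4)(W), all W → L
(8,9): only reaches (7,9)(W), (4,9)(W), (3,9)(W), (8,7)(W), (7,8)(W), all W → L
Every other cell has at least one move into one of the L cells above, so it is W.
L cells per row: a=0: 6, a=1: 2, a=2: 5, a=3: 3, a=4: 3, a=5: 0, a=6: 2, a=7: 1, a=8: 4; total 26.

26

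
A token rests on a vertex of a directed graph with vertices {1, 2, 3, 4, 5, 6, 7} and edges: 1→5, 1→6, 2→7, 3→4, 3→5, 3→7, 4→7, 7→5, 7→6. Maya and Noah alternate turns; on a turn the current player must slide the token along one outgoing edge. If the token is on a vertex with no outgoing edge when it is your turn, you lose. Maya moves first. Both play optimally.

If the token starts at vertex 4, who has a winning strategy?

Noah wins.

Build the W/L table. Terminal = L. A non-terminal position is W if it has a move to some L; otherwise it is L.
Every edge goes from a vertex to one that appears earlier in the order 5, 6, 7, 4, 3, 1, 2, so processing vertices in that order labels each vertex after all of its successors.
5: no outgoing edge → L
6: no outgoing edge → L
7: can move to 6, which is L ⇒ W
4: the only move is to 7(W), a W ⇒ L
3: can move to 4, which is L ⇒ W
1: can move to 6, which is L ⇒ W
2: the only move is to 7(W), a W ⇒ L
The starting position 4 is L: whatever Maya does, the opponent receives a W position.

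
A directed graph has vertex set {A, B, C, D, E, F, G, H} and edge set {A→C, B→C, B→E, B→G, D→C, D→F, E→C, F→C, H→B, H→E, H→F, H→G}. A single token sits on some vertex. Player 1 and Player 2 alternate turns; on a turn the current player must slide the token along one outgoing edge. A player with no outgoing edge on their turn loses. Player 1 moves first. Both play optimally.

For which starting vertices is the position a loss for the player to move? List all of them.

Label each position W (a win for the player to move) or L (a loss). A position with no legal move is L; any other position is W exactly when some move reaches an L, and L when every move reaches a W.
Every edge goes from a vertex to one that appears earlier in the order G, C, F, D, E, B, H, A, so processing vertices in that order labels each vertex after all of its successors.
G: no outgoing edge → L
C: no outgoing edge → L
F: can move to C, which is L ⇒ W
D: can move to C, which is L ⇒ W
E: can move to C, which is L ⇒ W
B: can move to C, which is L ⇒ W
H: can move to G, which is L ⇒ W
A: can move to C, which is L ⇒ W
The losing starting vertices are exactly the entries labelled L in this table (2 of them).

C, G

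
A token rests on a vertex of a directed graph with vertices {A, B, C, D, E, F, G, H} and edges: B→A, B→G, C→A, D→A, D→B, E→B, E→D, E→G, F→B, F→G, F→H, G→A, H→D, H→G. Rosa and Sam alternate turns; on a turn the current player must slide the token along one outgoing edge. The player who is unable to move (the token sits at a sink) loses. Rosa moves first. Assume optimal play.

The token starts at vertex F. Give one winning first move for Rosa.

Label each position W (a win for the player to move) or L (a loss). A position with no legal move is L; any other position is W exactly when some move reaches an L, and L when every move reaches a W.
Every edge goes from a vertex to one that appears earlier in the order A, G, B, D, E, H, F, C, so processing vertices in that order labels each vertex after all of its successors.
A: no outgoing edge → L
G: reaches L-position A → W
B: reaches L-position A → W
D: reaches L-position A → W
E: only reaches D(W), B(W), G(W), all W → L
H: only reaches D(W), G(W), all W → L
F: reaches L-position H → W
C: reaches L-position A → W
From F, the L positions reachable in one move are: H.

Move to H.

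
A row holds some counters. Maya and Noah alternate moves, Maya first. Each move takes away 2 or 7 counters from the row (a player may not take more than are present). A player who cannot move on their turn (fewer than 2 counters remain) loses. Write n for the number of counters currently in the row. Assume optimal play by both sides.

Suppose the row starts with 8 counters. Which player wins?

Maya wins.

Positions with no move are L. A position that does have a move is losing for the player to move precisely when every available move leads to a winning position for the opponent. Fill in the labels:
n=0: no move → L
n=1: no move → L
n=2: can move to 0, which is L ⇒ W
n=3: can move to 1, which is L ⇒ W
n=4: the only move is to 2(W), a W ⇒ L
n=5: the only move is to 3(W), a W ⇒ L
n=6: can move to 4, which is L ⇒ W
n=7: can move to 5, which is L ⇒ W
n=8: can move to 1, which is L ⇒ W
The starting position 8 is W: Maya should remove 7, leaving 1, handing over an L position.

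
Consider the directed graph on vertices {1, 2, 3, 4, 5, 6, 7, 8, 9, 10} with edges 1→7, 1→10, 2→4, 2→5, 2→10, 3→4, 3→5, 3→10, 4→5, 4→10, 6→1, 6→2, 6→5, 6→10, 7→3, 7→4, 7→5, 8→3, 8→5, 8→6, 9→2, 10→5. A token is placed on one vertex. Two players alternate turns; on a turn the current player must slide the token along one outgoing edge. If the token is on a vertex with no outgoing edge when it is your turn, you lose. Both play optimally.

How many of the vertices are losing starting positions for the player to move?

Build the W/L table. Terminal = L. A non-terminal position is W if it has a move to some L; otherwise it is L.
Every edge goes from a vertex to one that appears earlier in the order 5, 10, 4, 2, 3, 7, 1, 6, 8, 9, so processing vertices in that order labels each vertex after all of its successors.
5: no outgoing edge → L
10: can move to 5, which is L ⇒ W
4: can move to 5, which is L ⇒ W
2: can move to 5, which is L ⇒ W
3: can move to 5, which is L ⇒ W
7: can move to 5, which is L ⇒ W
1: moves to 7(W), 10(W); every one is W ⇒ L
6: can move to 1, which is L ⇒ W
8: can move to 5, which is L ⇒ W
9: the only move is to 2(W), a W ⇒ L
The L vertices are 1, 5, 9; that is 3 in all.

3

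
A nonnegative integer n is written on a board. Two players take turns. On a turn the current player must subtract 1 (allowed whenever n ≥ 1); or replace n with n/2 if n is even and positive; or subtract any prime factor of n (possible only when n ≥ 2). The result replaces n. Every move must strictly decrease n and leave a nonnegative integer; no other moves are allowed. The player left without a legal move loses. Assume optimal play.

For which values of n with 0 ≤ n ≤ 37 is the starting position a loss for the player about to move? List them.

0, 4, 9, 14, 20, 24, 30, 34

Work bottom-up. With no move the player to move loses. Otherwise the position is W if at least one move leads to an L position for the opponent, and L if every move leads to a W.
n=0: no move → L
n=1: reaches L-position 0 → W
n=2: reaches L-position 0 → W
n=3: reaches L-position 0 → W
n=4: only reaches 2(W), 3(W), all W → L
n=5: reaches L-position 0 → W
n=6: reaches L-position 4 → W
n=7: reaches L-position 0 → W
n=8: reaches L-position 4 → W
n=9: only reaches 6(W), 8(W), all W → L
n=10: reaches L-position 9 → W
n=11: reaches L-position 0 → W
n=12: reaches L-position 9 → W
n=13: reaches L-position 0 → W
n=14: only reaches 7(W), 12(W), 13(W), all W → L
n=15: reaches L-position 14 → W
n=16: reaches L-position 14 → W
n=17: reaches L-position 0 → W
n=18: reaches L-position 9 → W
n=19: reaches L-position 0 → W
n=20: only reaches 10(W), 15(W), 18(W), 19(W), all W → L
n=21: reaches L-position 14 → W
n=22: reaches L-position 20 → W
n=23: reaches L-position 0 → W
n=24: only reaches 12(W), 21(W), 22(W), 23(W), all W → L
n=25: reaches L-position 20 → W
n=26: reaches L-position 24 → W
n=27: reaches L-position 24 → W
n=28: reaches L-position 14 → W
n=29: reaches L-position 0 → W
n=30: only reaches 15(W), 25(W), 27(W), 28(W), 29(W), all W → L
n=31: reaches L-position 0 → W
n=32: reaches L-position 30 → W
n=33: reaches L-position 30 → W
n=34: only reaches 17(W), 32(W), 33(W), all W → L
n=35: reaches L-position 30 → W
n=36: reaches L-position 34 → W
n=37: reaches L-position 0 → W
The losing starting values of n are exactly the entries labelled L in this table (8 of them).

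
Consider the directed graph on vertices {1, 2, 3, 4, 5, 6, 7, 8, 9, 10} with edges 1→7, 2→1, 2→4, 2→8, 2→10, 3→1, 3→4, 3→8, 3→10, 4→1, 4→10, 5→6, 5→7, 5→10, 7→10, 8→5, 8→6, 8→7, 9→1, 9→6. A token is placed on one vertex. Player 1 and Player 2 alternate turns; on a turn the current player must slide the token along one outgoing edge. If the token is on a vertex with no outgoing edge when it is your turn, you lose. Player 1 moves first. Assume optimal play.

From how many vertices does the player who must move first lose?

Use the standard recursion: the mover loses at a terminal position; elsewhere, the mover wins exactly when some move hands the opponent an L position.
Every edge goes from a vertex to one that appears earlier in the order 6, 10, 7, 5, 1, 9, 4, 8, 3, 2, so processing vertices in that order labels each vertex after all of its successors.
6: no outgoing edge → L
10: no outgoing edge → L
7: can move to 10, which is L ⇒ W
5: can move to 10, which is L ⇒ W
1: the only move is to 7(W), a W ⇒ L
9: can move to 1, which is L ⇒ W
4: can move to 1, which is L ⇒ W
8: can move to 6, which is L ⇒ W
3: can move to 1, which is L ⇒ W
2: can move to 1, which is L ⇒ W
The L vertices are 1, 6, 10; that is 3 in all.

3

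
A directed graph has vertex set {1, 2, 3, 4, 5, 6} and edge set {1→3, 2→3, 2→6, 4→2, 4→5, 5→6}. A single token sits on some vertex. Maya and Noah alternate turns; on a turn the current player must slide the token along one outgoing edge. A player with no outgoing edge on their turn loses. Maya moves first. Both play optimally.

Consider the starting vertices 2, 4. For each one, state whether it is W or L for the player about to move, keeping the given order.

Positions with no move are L. A position that does have a move is losing for the player to move precisely when every available move leads to a winning position for the opponent. Fill in the labels:
Every edge goes from a vertex to one that appears earlier in the order 6, 3, 2, 1, 5, 4, so processing vertices in that order labels each vertex after all of its successors.
6: no outgoing edge → L
3: no outgoing edge → L
2: →3(L), so W
1: →3(L), so W
5: →6(L), so W
4: →5(W), 2(W) — all W, so L

2: W, 4: L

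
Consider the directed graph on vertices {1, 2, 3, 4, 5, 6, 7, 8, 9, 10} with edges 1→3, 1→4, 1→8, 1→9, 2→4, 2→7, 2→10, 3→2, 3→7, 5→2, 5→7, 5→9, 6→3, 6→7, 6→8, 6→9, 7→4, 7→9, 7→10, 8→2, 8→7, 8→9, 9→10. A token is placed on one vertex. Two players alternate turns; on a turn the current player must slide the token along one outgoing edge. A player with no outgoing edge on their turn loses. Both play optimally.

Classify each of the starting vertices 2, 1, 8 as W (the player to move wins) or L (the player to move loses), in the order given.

2: W, 1: W, 8: L

Work bottom-up. With no move the player to move loses. Otherwise the position is W if at least one move leads to an L position for the opponent, and L if every move leads to a W.
Every edge goes from a vertex to one that appears earlier in the order 10, 4, 9, 7, 2, 5, 3, 8, 1, 6, so processing vertices in that order labels each vertex after all of its successors.
10: no outgoing edge → L
4: no outgoing edge → L
9: W (go to 10, an L position)
7: W (go to 4, an L position)
2: W (go to 4, an L position)
5: L (options 2(W), 7(W), 9(W) are all W)
3: L (options 2(W), 7(W) are all W)
8: L (options 2(W), 7(W), 9(W) are all W)
1: W (go to 8, an L position)
6: W (go to 8, an L position)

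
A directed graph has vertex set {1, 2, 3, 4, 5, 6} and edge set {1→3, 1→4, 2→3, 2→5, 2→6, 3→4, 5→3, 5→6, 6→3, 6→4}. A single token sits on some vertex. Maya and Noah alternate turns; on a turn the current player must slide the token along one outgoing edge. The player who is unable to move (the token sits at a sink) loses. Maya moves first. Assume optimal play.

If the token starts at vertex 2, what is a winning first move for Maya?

Move to 5.

Work bottom-up. With no move the player to move loses. Otherwise the position is W if at least one move leads to an L position for the opponent, and L if every move leads to a W.
Every edge goes from a vertex to one that appears earlier in the order 4, 3, 6, 1, 5, 2, so processing vertices in that order labels each vertex after all of its successors.
4: no outgoing edge → L
3: →4(L), so W
6: →4(L), so W
1: →4(L), so W
5: →6(W), 3(W) — all W, so L
2: →5(L), so W
From 2, the L positions reachable in one move are: 5.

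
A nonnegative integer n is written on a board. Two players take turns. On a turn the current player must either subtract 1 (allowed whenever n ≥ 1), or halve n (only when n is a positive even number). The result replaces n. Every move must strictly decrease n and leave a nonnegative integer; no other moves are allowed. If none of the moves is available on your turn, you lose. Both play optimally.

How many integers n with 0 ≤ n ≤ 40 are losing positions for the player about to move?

20

Classify positions by backward induction: terminal positions (no move available) are L. From any other position, the mover wins iff some move reaches an L.
n=0: no move → L
n=1: →0(L), so W
n=2: →1(W) only, which is W, so L
n=3: →2(L), so W
n=4: →2(L), so W
n=5: →4(W) only, which is W, so L
n=6: →5(L), so W
n=7: →6(W) only, which is W, so L
n=8: →7(L), so W
n=9: →8(W) only, which is W, so L
n=10: →5(L), so W
n=11: →10(W) only, which is W, so L
n=12: →11(L), so W
n=13: →12(W) only, which is W, so L
n=14: →7(L), so W
n=15: →14(W) only, which is W, so L
n=16: →15(L), so W
n=17: →16(W) only, which is W, so L
n=18: →9(L), so W
n=19: →18(W) only, which is W, so L
n=20: →19(L), so W
n=21: →20(W) only, which is W, so L
n=22: →11(L), so W
n=23: →22(W) only, which is W, so L
n=24: →23(L), so W
n=25: →24(W) only, which is W, so L
n=26: →13(L), so W
n=27: →26(W) only, which is W, so L
n=28: →27(L), so W
n=29: →28(W) only, which is W, so L
n=30: →15(L), so W
n=31: →30(W) only, which is W, so L
n=32: →31(L), so W
n=33: →32(W) only, which is W, so L
n=34: →17(L), so W
n=35: →34(W) only, which is W, so L
n=36: →35(L), so W
n=37: →36(W) only, which is W, so L
n=38: →19(L), so W
n=39: →38(W) only, which is W, so L
n=40: →39(L), so W
L entries with 0 ≤ n ≤ 40: n = 0, 2, 5, 7, 9, 11, 13, 15, 17, 19, 21, 23, 25, 27, 29, 31, 33, 35, 37, 39; that makes 20.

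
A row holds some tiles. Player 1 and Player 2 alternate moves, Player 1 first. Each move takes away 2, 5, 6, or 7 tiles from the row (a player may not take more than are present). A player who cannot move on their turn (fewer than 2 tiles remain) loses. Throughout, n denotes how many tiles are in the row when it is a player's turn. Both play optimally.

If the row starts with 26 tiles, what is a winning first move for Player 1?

Remove 2, leaving 24.

Work bottom-up. With no move the player to move loses. Otherwise the position is W if at least one move leads to an L position for the opponent, and L if every move leads to a W.
n=0: no move → L
n=1: no move → L
n=2: reaches L-position 0 → W
n=3: reaches L-position 1 → W
n=4: only reaches 2(W), which is W → L
n=5: reaches L-position 0 → W
n=6: reaches L-position 4 → W
n=7: reaches L-position 1 → W
n=8: reaches L-position 1 → W
n=9: reaches L-position 4 → W
n=10: reaches L-position 4 → W
n=11: reaches L-position 4 → W
n=12: only reaches 10(W), 7(W), 6(W), 5(W), all W → L
n=13: only reaches 11(W), 8(W), 7(W), 6(W), all W → L
n=14: reaches L-position 12 → W
n=15: reaches L-position 13 → W
n=16: only reaches 14(W), 11(W), 10(W), 9(W), all W → L
n=17: reaches L-position 12 → W
n=18: reaches L-position 16 → W
n=19: reaches L-position 13 → W
n=20: reaches L-position 13 → W
n=21: reaches L-position 16 → W
n=22: reaches L-position 16 → W
n=23: reaches L-position 16 → W
n=24: only reaches 22(W), 19(W), 18(W), 17(W), all W → L
n=25: only reaches 23(W), 20(W), 19(W), 18(W), all W → L
n=26: reaches L-position 24 → W
From 26, the L positions reachable in one move are: 24.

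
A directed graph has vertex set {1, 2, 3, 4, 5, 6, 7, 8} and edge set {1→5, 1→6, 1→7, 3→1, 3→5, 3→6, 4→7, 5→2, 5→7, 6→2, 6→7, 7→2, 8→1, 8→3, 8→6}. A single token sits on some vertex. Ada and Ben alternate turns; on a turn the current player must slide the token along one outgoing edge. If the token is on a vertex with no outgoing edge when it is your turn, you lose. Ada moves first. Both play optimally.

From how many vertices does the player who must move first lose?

Positions with no move are L. A position that does have a move is losing for the player to move precisely when every available move leads to a winning position for the opponent. Fill in the labels:
Every edge goes from a vertex to one that appears earlier in the order 2, 7, 5, 6, 1, 3, 4, 8, so processing vertices in that order labels each vertex after all of its successors.
2: no outgoing edge → L
7: reaches L-position 2 → W
5: reaches L-position 2 → W
6: reaches L-position 2 → W
1: only reaches 6(W), 5(W), 7(W), all W → L
3: reaches L-position 1 → W
4: only reaches 7(W), which is W → L
8: reaches L-position 1 → W
The L vertices are 1, 2, 4; that is 3 in all.

3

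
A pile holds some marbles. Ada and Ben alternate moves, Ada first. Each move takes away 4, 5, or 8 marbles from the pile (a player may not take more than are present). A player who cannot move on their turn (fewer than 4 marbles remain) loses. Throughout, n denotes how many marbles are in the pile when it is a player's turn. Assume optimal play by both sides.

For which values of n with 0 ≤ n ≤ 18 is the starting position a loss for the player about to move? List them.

0, 1, 2, 3, 12, 13, 14, 15

Build the W/L table. Terminal = L. A non-terminal position is W if it has a move to some L; otherwise it is L.
n=0: no move → L
n=1: no move → L
n=2: no move → L
n=3: no move → L
n=4: reaches L-position 0 → W
n=5: reaches L-position 1 → W
n=6: reaches L-position 2 → W
n=7: reaches L-position 3 → W
n=8: reaches L-position 3 → W
n=9: reaches L-position 1 → W
n=10: reaches L-position 2 → W
n=11: reaches L-position 3 → W
n=12: only reaches 8(W), 7(W), 4(W), all W → L
n=13: only reaches 9(W), 8(W), 5(W), all W → L
n=14: only reaches 10(W), 9(W), 6(W), all W → L
n=15: only reaches 11(W), 10(W), 7(W), all W → L
n=16: reaches L-position 12 → W
n=17: reaches L-position 13 → W
n=18: reaches L-position 14 → W
The losing starting values of n are exactly the entries labelled L in this table (8 of them).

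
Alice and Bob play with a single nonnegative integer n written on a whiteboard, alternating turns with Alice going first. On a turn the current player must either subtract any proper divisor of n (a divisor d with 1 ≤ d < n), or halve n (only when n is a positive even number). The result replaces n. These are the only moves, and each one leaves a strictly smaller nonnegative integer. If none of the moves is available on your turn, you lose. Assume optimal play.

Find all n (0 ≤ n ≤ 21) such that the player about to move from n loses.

Use the standard recursion: the mover loses at a terminal position; elsewhere, the mover wins exactly when some move hands the opponent an L position.
n=0: no move → L
n=1: no move → L
n=2: →1(L), so W
n=3: →2(W) only, which is W, so L
n=4: →3(L), so W
n=5: →4(W) only, which is W, so L
n=6: →3(L), so W
n=7: →6(W) only, which is W, so L
n=8: →7(L), so W
n=9: →6(W), 8(W) — all W, so L
n=10: →5(L), so W
n=11: →10(W) only, which is W, so L
n=12: →9(L), so W
n=13: →12(W) only, which is W, so L
n=14: →7(L), so W
n=15: →10(W), 12(W), 14(W) — all W, so L
n=16: →15(L), so W
n=17: →16(W) only, which is W, so L
n=18: →9(L), so W
n=19: →18(W) only, which is W, so L
n=20: →15(L), so W
n=21: →14(W), 18(W), 20(W) — all W, so L
The losing starting values of n are exactly the entries labelled L in this table (12 of them).

0, 1, 3, 5, 7, 9, 11, 13, 15, 17, 19, 21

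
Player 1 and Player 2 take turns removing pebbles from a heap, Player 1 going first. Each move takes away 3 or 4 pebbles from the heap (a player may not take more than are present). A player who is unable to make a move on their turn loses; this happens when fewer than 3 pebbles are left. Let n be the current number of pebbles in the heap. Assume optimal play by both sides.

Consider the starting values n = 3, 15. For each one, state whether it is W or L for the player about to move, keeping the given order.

Work bottom-up. With no move the player to move loses. Otherwise the position is W if at least one move leads to an L position for the opponent, and L if every move leads to a W.
n=0: no move → L
n=1: no move → L
n=2: no move → L
n=3: reaches L-position 0 → W
n=4: reaches L-position 1 → W
n=5: reaches L-position 2 → W
n=6: reaches L-position 2 → W
n=7: only reaches 4(W), 3(W), all W → L
n=8: only reaches 5(W), 4(W), all W → L
n=9: only reaches 6(W), 5(W), all W → L
n=10: reaches L-position 7 → W
n=11: reaches L-position 8 → W
n=12: reaches L-position 9 → W
n=13: reaches L-position 9 → W
n=14: only reaches 11(W), 10(W), all W → L
n=15: only reaches 12(W), 11(W), all W → L

3: W, 15: L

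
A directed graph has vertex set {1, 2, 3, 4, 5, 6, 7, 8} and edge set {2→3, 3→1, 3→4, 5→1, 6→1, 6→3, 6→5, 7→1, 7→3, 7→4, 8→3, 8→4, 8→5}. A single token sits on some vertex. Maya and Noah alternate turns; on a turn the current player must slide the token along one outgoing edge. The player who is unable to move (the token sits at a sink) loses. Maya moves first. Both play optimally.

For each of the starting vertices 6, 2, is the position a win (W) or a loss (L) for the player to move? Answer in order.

6: W, 2: L

Work bottom-up. With no move the player to move loses. Otherwise the position is W if at least one move leads to an L position for the opponent, and L if every move leads to a W.
Every edge goes from a vertex to one that appears earlier in the order 1, 4, 3, 7, 5, 6, 2, 8, so processing vertices in that order labels each vertex after all of its successors.
1: no outgoing edge → L
4: no outgoing edge → L
3: reaches L-position 4 → W
7: reaches L-position 4 → W
5: reaches L-position 1 → W
6: reaches L-position 1 → W
2: only reaches 3(W), which is W → L
8: reaches L-position 4 → W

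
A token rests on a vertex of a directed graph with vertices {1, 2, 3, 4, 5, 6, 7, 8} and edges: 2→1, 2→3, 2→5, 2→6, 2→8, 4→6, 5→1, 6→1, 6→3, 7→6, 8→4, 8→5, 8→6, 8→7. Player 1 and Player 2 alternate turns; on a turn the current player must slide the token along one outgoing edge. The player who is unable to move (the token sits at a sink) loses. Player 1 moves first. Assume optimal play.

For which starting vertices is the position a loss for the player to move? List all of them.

Use the standard recursion: the mover loses at a terminal position; elsewhere, the mover wins exactly when some move hands the opponent an L position.
Every edge goes from a vertex to one that appears earlier in the order 1, 3, 6, 4, 5, 7, 8, 2, so processing vertices in that order labels each vertex after all of its successors.
1: no outgoing edge → L
3: no outgoing edge → L
6: reaches L-position 3 → W
4: only reaches 6(W), which is W → L
5: reaches L-position 1 → W
7: only reaches 6(W), which is W → L
8: reaches L-position 7 → W
2: reaches L-position 3 → W
The losing starting vertices are exactly the entries labelled L in this table (4 of them).

1, 3, 4, 7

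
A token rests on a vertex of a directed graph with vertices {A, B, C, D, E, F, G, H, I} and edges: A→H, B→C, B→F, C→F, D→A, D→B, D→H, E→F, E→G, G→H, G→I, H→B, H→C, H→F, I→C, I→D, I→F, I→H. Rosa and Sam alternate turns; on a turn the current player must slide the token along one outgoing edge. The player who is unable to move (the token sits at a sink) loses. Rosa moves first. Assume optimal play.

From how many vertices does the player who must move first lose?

3

Positions with no move are L. A position that does have a move is losing for the player to move precisely when every available move leads to a winning position for the opponent. Fill in the labels:
Every edge goes from a vertex to one that appears earlier in the order F, C, B, H, A, D, I, G, E, so processing vertices in that order labels each vertex after all of its successors.
F: no outgoing edge → L
C: W (go to F, an L position)
B: W (go to F, an L position)
H: W (go to F, an L position)
A: L (sole option H(W) is W)
D: W (go to A, an L position)
I: W (go to F, an L position)
G: L (options I(W), H(W) are all W)
E: W (go to G, an L position)
The L vertices are A, F, G; that is 3 in all.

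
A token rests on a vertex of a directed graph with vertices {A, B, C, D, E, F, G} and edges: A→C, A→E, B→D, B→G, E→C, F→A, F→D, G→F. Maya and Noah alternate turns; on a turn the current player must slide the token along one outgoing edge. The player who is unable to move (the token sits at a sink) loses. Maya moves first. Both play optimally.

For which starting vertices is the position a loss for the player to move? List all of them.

Use the standard recursion: the mover loses at a terminal position; elsewhere, the mover wins exactly when some move hands the opponent an L position.
Every edge goes from a vertex to one that appears earlier in the order C, D, E, A, F, G, B, so processing vertices in that order labels each vertex after all of its successors.
C: no outgoing edge → L
D: no outgoing edge → L
E: reaches L-position C → W
A: reaches L-position C → W
F: reaches L-position D → W
G: only reaches F(W), which is W → L
B: reaches L-position G → W
The losing starting vertices are exactly the entries labelled L in this table (3 of them).

C, D, G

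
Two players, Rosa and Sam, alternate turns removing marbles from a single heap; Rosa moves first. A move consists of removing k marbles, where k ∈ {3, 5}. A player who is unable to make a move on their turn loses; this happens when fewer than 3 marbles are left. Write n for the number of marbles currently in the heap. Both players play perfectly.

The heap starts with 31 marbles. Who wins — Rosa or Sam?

Rosa wins.

Label each position W (a win for the player to move) or L (a loss). A position with no legal move is L; any other position is W exactly when some move reaches an L, and L when every move reaches a W.
n=0: no move → L
n=1: no move → L
n=2: no move → L
n=3: can move to 0, which is L ⇒ W
n=4: can move to 1, which is L ⇒ W
n=5: can move to 2, which is L ⇒ W
n=6: can move to 1, which is L ⇒ W
n=7: can move to 2, which is L ⇒ W
n=8: moves to 5(W), 3(W); every one is W ⇒ L
n=9: moves to 6(W), 4(W); every one is W ⇒ L
n=10: moves to 7(W), 5(W); every one is W ⇒ L
n=11: can move to 8, which is L ⇒ W
n=12: can move to 9, which is L ⇒ W
n=13: can move to 10, which is L ⇒ W
n=14: can move to 9, which is L ⇒ W
n=15: can move to 10, which is L ⇒ W
n=16: moves to 13(W), 11(W); every one is W ⇒ L
n=17: moves to 14(W), 12(W); every one is W ⇒ L
n=18: moves to 15(W), 13(W); every one is W ⇒ L
n=19: can move to 16, which is L ⇒ W
n=20: can move to 17, which is L ⇒ W
n=21: can move to 18, which is L ⇒ W
n=22: can move to 17, which is L ⇒ W
n=23: can move to 18, which is L ⇒ W
n=24: moves to 21(W), 19(W); every one is W ⇒ L
n=25: moves to 22(W), 20(W); every one is W ⇒ L
n=26: moves to 23(W), 21(W); every one is W ⇒ L
n=27: can move to 24, which is L ⇒ W
n=28: can move to 25, which is L ⇒ W
n=29: can move to 26, which is L ⇒ W
n=30: can move to 25, which is L ⇒ W
n=31: can move to 26, which is L ⇒ W
From 31 Rosa can remove 5, leaving 26, reaching an L position.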